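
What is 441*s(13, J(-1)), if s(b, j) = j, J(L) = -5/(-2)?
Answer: 2205/2 ≈ 1102.5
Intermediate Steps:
J(L) = 5/2 (J(L) = -5*(-½) = 5/2)
441*s(13, J(-1)) = 441*(5/2) = 2205/2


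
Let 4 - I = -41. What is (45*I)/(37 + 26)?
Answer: 225/7 ≈ 32.143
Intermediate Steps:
I = 45 (I = 4 - 1*(-41) = 4 + 41 = 45)
(45*I)/(37 + 26) = (45*45)/(37 + 26) = 2025/63 = 2025*(1/63) = 225/7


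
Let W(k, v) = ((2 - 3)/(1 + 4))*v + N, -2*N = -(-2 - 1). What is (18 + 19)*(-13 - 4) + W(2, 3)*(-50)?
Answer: -524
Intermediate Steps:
N = -3/2 (N = -(-1)*(-2 - 1)/2 = -(-1)*(-3)/2 = -½*3 = -3/2 ≈ -1.5000)
W(k, v) = -3/2 - v/5 (W(k, v) = ((2 - 3)/(1 + 4))*v - 3/2 = (-1/5)*v - 3/2 = (-1*⅕)*v - 3/2 = -v/5 - 3/2 = -3/2 - v/5)
(18 + 19)*(-13 - 4) + W(2, 3)*(-50) = (18 + 19)*(-13 - 4) + (-3/2 - ⅕*3)*(-50) = 37*(-17) + (-3/2 - ⅗)*(-50) = -629 - 21/10*(-50) = -629 + 105 = -524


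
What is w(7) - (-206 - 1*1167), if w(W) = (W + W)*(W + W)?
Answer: 1569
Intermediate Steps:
w(W) = 4*W² (w(W) = (2*W)*(2*W) = 4*W²)
w(7) - (-206 - 1*1167) = 4*7² - (-206 - 1*1167) = 4*49 - (-206 - 1167) = 196 - 1*(-1373) = 196 + 1373 = 1569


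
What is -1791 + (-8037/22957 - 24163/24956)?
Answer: -1026845852935/572914892 ≈ -1792.3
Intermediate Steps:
-1791 + (-8037/22957 - 24163/24956) = -1791 - 755281363/572914892 = -1026845852935/572914892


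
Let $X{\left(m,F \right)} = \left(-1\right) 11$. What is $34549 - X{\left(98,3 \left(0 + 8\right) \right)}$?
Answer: $34560$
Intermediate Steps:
$X{\left(m,F \right)} = -11$
$34549 - X{\left(98,3 \left(0 + 8\right) \right)} = 34549 - -11 = 34549 + 11 = 34560$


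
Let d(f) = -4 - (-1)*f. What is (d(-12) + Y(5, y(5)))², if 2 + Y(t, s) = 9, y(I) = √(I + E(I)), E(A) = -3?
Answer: 81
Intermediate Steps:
y(I) = √(-3 + I) (y(I) = √(I - 3) = √(-3 + I))
Y(t, s) = 7 (Y(t, s) = -2 + 9 = 7)
d(f) = -4 + f
(d(-12) + Y(5, y(5)))² = ((-4 - 12) + 7)² = (-16 + 7)² = (-9)² = 81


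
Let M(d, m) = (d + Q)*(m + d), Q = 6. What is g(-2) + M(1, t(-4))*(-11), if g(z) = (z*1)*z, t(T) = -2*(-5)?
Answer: -843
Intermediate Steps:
t(T) = 10
g(z) = z² (g(z) = z*z = z²)
M(d, m) = (6 + d)*(d + m) (M(d, m) = (d + 6)*(m + d) = (6 + d)*(d + m))
g(-2) + M(1, t(-4))*(-11) = (-2)² + (1² + 6*1 + 6*10 + 1*10)*(-11) = 4 + (1 + 6 + 60 + 10)*(-11) = 4 + 77*(-11) = 4 - 847 = -843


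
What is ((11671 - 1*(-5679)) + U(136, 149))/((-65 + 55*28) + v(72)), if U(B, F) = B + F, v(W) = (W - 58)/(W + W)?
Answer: 1269720/106207 ≈ 11.955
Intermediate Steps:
v(W) = (-58 + W)/(2*W) (v(W) = (-58 + W)/((2*W)) = (-58 + W)*(1/(2*W)) = (-58 + W)/(2*W))
((11671 - 1*(-5679)) + U(136, 149))/((-65 + 55*28) + v(72)) = ((11671 - 1*(-5679)) + (136 + 149))/((-65 + 55*28) + (½)*(-58 + 72)/72) = ((11671 + 5679) + 285)/((-65 + 1540) + (½)*(1/72)*14) = (17350 + 285)/(1475 + 7/72) = 17635/(106207/72) = 17635*(72/106207) = 1269720/106207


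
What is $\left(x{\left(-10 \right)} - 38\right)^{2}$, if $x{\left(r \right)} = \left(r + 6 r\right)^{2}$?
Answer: $23639044$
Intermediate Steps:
$x{\left(r \right)} = 49 r^{2}$ ($x{\left(r \right)} = \left(7 r\right)^{2} = 49 r^{2}$)
$\left(x{\left(-10 \right)} - 38\right)^{2} = \left(49 \left(-10\right)^{2} - 38\right)^{2} = \left(49 \cdot 100 - 38\right)^{2} = \left(4900 - 38\right)^{2} = 4862^{2} = 23639044$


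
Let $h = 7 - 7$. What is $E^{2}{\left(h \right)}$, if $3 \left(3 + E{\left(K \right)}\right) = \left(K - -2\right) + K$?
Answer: $\frac{49}{9} \approx 5.4444$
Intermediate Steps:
$h = 0$
$E{\left(K \right)} = - \frac{7}{3} + \frac{2 K}{3}$ ($E{\left(K \right)} = -3 + \frac{\left(K - -2\right) + K}{3} = -3 + \frac{\left(K + 2\right) + K}{3} = -3 + \frac{\left(2 + K\right) + K}{3} = -3 + \frac{2 + 2 K}{3} = -3 + \left(\frac{2}{3} + \frac{2 K}{3}\right) = - \frac{7}{3} + \frac{2 K}{3}$)
$E^{2}{\left(h \right)} = \left(- \frac{7}{3} + \frac{2}{3} \cdot 0\right)^{2} = \left(- \frac{7}{3} + 0\right)^{2} = \left(- \frac{7}{3}\right)^{2} = \frac{49}{9}$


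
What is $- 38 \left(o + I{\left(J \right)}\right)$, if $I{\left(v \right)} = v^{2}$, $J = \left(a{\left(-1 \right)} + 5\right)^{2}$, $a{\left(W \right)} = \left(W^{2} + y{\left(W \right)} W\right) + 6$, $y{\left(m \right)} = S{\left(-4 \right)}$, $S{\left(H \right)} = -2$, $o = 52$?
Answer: $-1461784$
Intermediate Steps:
$y{\left(m \right)} = -2$
$a{\left(W \right)} = 6 + W^{2} - 2 W$ ($a{\left(W \right)} = \left(W^{2} - 2 W\right) + 6 = 6 + W^{2} - 2 W$)
$J = 196$ ($J = \left(\left(6 + \left(-1\right)^{2} - -2\right) + 5\right)^{2} = \left(\left(6 + 1 + 2\right) + 5\right)^{2} = \left(9 + 5\right)^{2} = 14^{2} = 196$)
$- 38 \left(o + I{\left(J \right)}\right) = - 38 \left(52 + 196^{2}\right) = - 38 \left(52 + 38416\right) = \left(-38\right) 38468 = -1461784$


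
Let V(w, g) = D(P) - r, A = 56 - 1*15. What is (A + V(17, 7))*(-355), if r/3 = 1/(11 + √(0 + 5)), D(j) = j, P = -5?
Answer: -1470765/116 - 1065*√5/116 ≈ -12700.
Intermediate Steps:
A = 41 (A = 56 - 15 = 41)
r = 3/(11 + √5) (r = 3/(11 + √(0 + 5)) = 3/(11 + √5) ≈ 0.22665)
V(w, g) = -613/116 + 3*√5/116 (V(w, g) = -5 - (33/116 - 3*√5/116) = -5 + (-33/116 + 3*√5/116) = -613/116 + 3*√5/116)
(A + V(17, 7))*(-355) = (41 + (-613/116 + 3*√5/116))*(-355) = (4143/116 + 3*√5/116)*(-355) = -1470765/116 - 1065*√5/116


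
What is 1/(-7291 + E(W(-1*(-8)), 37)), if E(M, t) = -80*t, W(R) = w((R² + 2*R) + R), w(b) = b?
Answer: -1/10251 ≈ -9.7551e-5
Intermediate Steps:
W(R) = R² + 3*R (W(R) = (R² + 2*R) + R = R² + 3*R)
1/(-7291 + E(W(-1*(-8)), 37)) = 1/(-7291 - 80*37) = 1/(-7291 - 2960) = 1/(-10251) = -1/10251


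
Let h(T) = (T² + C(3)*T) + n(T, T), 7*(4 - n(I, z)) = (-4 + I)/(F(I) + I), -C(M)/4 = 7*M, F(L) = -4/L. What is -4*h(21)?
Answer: 2305816/437 ≈ 5276.5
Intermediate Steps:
C(M) = -28*M
n(I, z) = 4 - (-4 + I)/(7*(I - 4/I)) (n(I, z) = 4 - (-4 + I)/(7*(-4/I + I)) = 4 - (-4 + I)/(7*(I - 4/I)))
h(T) = T² - 84*T + (-112 + T*(4 + 27*T))/(7*(-4 + T²)) (h(T) = (T² + (-28*3)*T) + (-112 + T*(4 + 27*T))/(7*(-4 + T²)) = (T² - 84*T) + (-112 + T*(4 + 27*T))/(7*(-4 + T²)) = T² - 84*T + (-112 + T*(4 + 27*T))/(7*(-4 + T²)))
-4*h(21) = -4*(-112 - 1*21² - 588*21³ + 7*21⁴ + 2356*21)/(7*(-4 + 21²)) = -4*(-112 - 1*441 - 588*9261 + 7*194481 + 49476)/(7*(-4 + 441)) = -4*(-112 - 441 - 5445468 + 1361367 + 49476)/(7*437) = -4*(-4035178)/(7*437) = -4*(-576454/437) = 2305816/437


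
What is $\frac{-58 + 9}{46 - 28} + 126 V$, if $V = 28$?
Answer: $\frac{63455}{18} \approx 3525.3$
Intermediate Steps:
$\frac{-58 + 9}{46 - 28} + 126 V = \frac{-58 + 9}{46 - 28} + 126 \cdot 28 = - \frac{49}{18} + 3528 = \frac{63455}{18}$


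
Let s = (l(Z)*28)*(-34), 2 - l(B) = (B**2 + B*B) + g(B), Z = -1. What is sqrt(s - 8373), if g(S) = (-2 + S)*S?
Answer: 3*I*sqrt(613) ≈ 74.276*I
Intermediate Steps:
g(S) = S*(-2 + S)
l(B) = 2 - 2*B**2 - B*(-2 + B) (l(B) = 2 - ((B**2 + B*B) + B*(-2 + B)) = 2 - ((B**2 + B**2) + B*(-2 + B)) = 2 - (2*B**2 + B*(-2 + B)) = 2 + (-2*B**2 - B*(-2 + B)) = 2 - 2*B**2 - B*(-2 + B))
s = 2856 (s = ((2 - 3*(-1)**2 + 2*(-1))*28)*(-34) = ((2 - 3*1 - 2)*28)*(-34) = ((2 - 3 - 2)*28)*(-34) = -3*28*(-34) = -84*(-34) = 2856)
sqrt(s - 8373) = sqrt(2856 - 8373) = sqrt(-5517) = 3*I*sqrt(613)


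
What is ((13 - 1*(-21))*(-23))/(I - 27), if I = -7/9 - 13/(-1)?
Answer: 7038/133 ≈ 52.917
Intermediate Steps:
I = 110/9 (I = -7*⅑ - 13*(-1) = -7/9 + 13 = 110/9 ≈ 12.222)
((13 - 1*(-21))*(-23))/(I - 27) = ((13 - 1*(-21))*(-23))/(110/9 - 27) = ((13 + 21)*(-23))/(-133/9) = (34*(-23))*(-9/133) = -782*(-9/133) = 7038/133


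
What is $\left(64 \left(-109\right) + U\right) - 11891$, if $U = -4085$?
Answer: $-22952$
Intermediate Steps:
$\left(64 \left(-109\right) + U\right) - 11891 = \left(64 \left(-109\right) - 4085\right) - 11891 = \left(-6976 - 4085\right) - 11891 = -11061 - 11891 = -22952$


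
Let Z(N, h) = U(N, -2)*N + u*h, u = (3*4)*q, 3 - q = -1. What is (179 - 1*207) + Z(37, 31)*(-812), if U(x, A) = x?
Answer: -2319912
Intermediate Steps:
q = 4 (q = 3 - 1*(-1) = 3 + 1 = 4)
u = 48 (u = (3*4)*4 = 12*4 = 48)
Z(N, h) = N² + 48*h (Z(N, h) = N*N + 48*h = N² + 48*h)
(179 - 1*207) + Z(37, 31)*(-812) = (179 - 1*207) + (37² + 48*31)*(-812) = (179 - 207) + (1369 + 1488)*(-812) = -28 + 2857*(-812) = -28 - 2319884 = -2319912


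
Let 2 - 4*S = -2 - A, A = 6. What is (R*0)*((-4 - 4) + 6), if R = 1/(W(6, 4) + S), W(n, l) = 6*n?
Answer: 0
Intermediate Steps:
S = 5/2 (S = 1/2 - (-2 - 1*6)/4 = 1/2 - (-2 - 6)/4 = 1/2 - 1/4*(-8) = 1/2 + 2 = 5/2 ≈ 2.5000)
R = 2/77 (R = 1/(6*6 + 5/2) = 1/(36 + 5/2) = 1/(77/2) = 2/77 ≈ 0.025974)
(R*0)*((-4 - 4) + 6) = ((2/77)*0)*((-4 - 4) + 6) = 0*(-8 + 6) = 0*(-2) = 0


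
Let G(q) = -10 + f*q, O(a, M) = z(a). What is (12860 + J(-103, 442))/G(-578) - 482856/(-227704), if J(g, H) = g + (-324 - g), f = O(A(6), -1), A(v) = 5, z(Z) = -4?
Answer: 247876991/32760913 ≈ 7.5662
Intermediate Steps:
O(a, M) = -4
f = -4
J(g, H) = -324
G(q) = -10 - 4*q
(12860 + J(-103, 442))/G(-578) - 482856/(-227704) = (12860 - 324)/(-10 - 4*(-578)) - 482856/(-227704) = 12536/(-10 + 2312) - 482856*(-1/227704) = 12536/2302 + 60357/28463 = 12536*(1/2302) + 60357/28463 = 6268/1151 + 60357/28463 = 247876991/32760913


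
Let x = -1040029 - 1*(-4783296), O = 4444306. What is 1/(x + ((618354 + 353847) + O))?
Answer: 1/9159774 ≈ 1.0917e-7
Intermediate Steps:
x = 3743267 (x = -1040029 + 4783296 = 3743267)
1/(x + ((618354 + 353847) + O)) = 1/(3743267 + ((618354 + 353847) + 4444306)) = 1/(3743267 + (972201 + 4444306)) = 1/(3743267 + 5416507) = 1/9159774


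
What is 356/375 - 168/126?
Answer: -48/125 ≈ -0.38400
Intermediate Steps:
356/375 - 168/126 = 356*(1/375) - 168*1/126 = 356/375 - 4/3 = -48/125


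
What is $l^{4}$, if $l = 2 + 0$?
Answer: $16$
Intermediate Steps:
$l = 2$
$l^{4} = 2^{4} = 16$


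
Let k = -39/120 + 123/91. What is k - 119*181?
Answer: -78398223/3640 ≈ -21538.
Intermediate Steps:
k = 3737/3640 (k = -39*1/120 + 123*(1/91) = -13/40 + 123/91 = 3737/3640 ≈ 1.0266)
k - 119*181 = 3737/3640 - 119*181 = 3737/3640 - 21539 = -78398223/3640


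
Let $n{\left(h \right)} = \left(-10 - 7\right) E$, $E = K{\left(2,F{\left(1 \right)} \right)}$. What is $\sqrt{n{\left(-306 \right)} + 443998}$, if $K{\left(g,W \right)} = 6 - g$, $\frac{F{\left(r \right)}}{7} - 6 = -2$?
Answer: $\sqrt{443930} \approx 666.28$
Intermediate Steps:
$F{\left(r \right)} = 28$ ($F{\left(r \right)} = 42 + 7 \left(-2\right) = 42 - 14 = 28$)
$E = 4$ ($E = 6 - 2 = 4$)
$n{\left(h \right)} = -68$ ($n{\left(h \right)} = \left(-10 - 7\right) 4 = \left(-17\right) 4 = -68$)
$\sqrt{n{\left(-306 \right)} + 443998} = \sqrt{-68 + 443998} = \sqrt{443930}$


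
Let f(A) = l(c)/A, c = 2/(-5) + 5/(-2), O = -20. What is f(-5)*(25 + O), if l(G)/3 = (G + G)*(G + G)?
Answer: -2523/25 ≈ -100.92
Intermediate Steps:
c = -29/10 (c = 2*(-⅕) + 5*(-½) = -⅖ - 5/2 = -29/10 ≈ -2.9000)
l(G) = 12*G² (l(G) = 3*((G + G)*(G + G)) = 3*((2*G)*(2*G)) = 3*(4*G²) = 12*G²)
f(A) = 2523/(25*A) (f(A) = (12*(-29/10)²)/A = (12*(841/100))/A = 2523/(25*A))
f(-5)*(25 + O) = ((2523/25)/(-5))*(25 - 20) = ((2523/25)*(-⅕))*5 = -2523/125*5 = -2523/25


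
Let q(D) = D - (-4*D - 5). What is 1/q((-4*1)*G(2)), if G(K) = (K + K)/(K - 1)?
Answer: -1/75 ≈ -0.013333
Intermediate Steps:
G(K) = 2*K/(-1 + K) (G(K) = (2*K)/(-1 + K) = 2*K/(-1 + K))
q(D) = 5 + 5*D (q(D) = D - (-5 - 4*D) = D + (5 + 4*D) = 5 + 5*D)
1/q((-4*1)*G(2)) = 1/(5 + 5*((-4*1)*(2*2/(-1 + 2)))) = 1/(5 + 5*(-8*2/1)) = 1/(5 + 5*(-8*2)) = 1/(5 + 5*(-4*4)) = 1/(5 + 5*(-16)) = 1/(5 - 80) = 1/(-75) = -1/75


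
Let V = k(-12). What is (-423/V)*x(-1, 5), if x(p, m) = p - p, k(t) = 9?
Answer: 0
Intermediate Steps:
V = 9
x(p, m) = 0
(-423/V)*x(-1, 5) = -423/9*0 = -423*⅑*0 = -47*0 = 0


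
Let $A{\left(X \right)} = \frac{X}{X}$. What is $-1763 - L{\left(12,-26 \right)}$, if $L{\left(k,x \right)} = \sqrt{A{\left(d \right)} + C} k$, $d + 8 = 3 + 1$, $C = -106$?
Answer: $-1763 - 12 i \sqrt{105} \approx -1763.0 - 122.96 i$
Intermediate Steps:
$d = -4$ ($d = -8 + \left(3 + 1\right) = -8 + 4 = -4$)
$A{\left(X \right)} = 1$
$L{\left(k,x \right)} = i k \sqrt{105}$ ($L{\left(k,x \right)} = \sqrt{1 - 106} k = \sqrt{-105} k = i \sqrt{105} k = i k \sqrt{105}$)
$-1763 - L{\left(12,-26 \right)} = -1763 - i 12 \sqrt{105} = -1763 - 12 i \sqrt{105}$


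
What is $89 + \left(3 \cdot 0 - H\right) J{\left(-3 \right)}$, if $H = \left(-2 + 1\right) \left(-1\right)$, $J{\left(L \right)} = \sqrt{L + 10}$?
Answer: $89 - \sqrt{7} \approx 86.354$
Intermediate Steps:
$J{\left(L \right)} = \sqrt{10 + L}$
$H = 1$ ($H = \left(-1\right) \left(-1\right) = 1$)
$89 + \left(3 \cdot 0 - H\right) J{\left(-3 \right)} = 89 + \left(3 \cdot 0 - 1\right) \sqrt{10 - 3} = 89 + \left(0 - 1\right) \sqrt{7} = 89 - \sqrt{7}$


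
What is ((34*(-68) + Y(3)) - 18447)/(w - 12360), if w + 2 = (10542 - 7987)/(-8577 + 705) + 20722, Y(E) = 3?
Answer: -163391232/65807365 ≈ -2.4829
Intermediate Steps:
w = 163105285/7872 (w = -2 + ((10542 - 7987)/(-8577 + 705) + 20722) = -2 + (2555/(-7872) + 20722) = -2 + (2555*(-1/7872) + 20722) = -2 + (-2555/7872 + 20722) = -2 + 163121029/7872 = 163105285/7872 ≈ 20720.)
((34*(-68) + Y(3)) - 18447)/(w - 12360) = ((34*(-68) + 3) - 18447)/(163105285/7872 - 12360) = ((-2312 + 3) - 18447)/(65807365/7872) = (-2309 - 18447)*(7872/65807365) = -20756*7872/65807365 = -163391232/65807365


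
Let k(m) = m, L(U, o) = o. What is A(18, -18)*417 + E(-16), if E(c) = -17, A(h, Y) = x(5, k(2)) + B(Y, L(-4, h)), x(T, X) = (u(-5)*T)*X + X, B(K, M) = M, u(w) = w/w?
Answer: 12493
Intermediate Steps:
u(w) = 1
x(T, X) = X + T*X (x(T, X) = (1*T)*X + X = T*X + X = X + T*X)
A(h, Y) = 12 + h (A(h, Y) = 2*(1 + 5) + h = 2*6 + h = 12 + h)
A(18, -18)*417 + E(-16) = (12 + 18)*417 - 17 = 30*417 - 17 = 12510 - 17 = 12493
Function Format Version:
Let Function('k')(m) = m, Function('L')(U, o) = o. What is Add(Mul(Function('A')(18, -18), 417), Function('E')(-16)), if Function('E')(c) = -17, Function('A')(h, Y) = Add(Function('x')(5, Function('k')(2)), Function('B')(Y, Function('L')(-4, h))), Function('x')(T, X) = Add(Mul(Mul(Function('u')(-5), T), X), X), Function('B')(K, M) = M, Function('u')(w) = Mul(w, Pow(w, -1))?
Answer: 12493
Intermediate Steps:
Function('u')(w) = 1
Function('x')(T, X) = Add(X, Mul(T, X)) (Function('x')(T, X) = Add(Mul(Mul(1, T), X), X) = Add(Mul(T, X), X) = Add(X, Mul(T, X)))
Function('A')(h, Y) = Add(12, h) (Function('A')(h, Y) = Add(Mul(2, Add(1, 5)), h) = Add(Mul(2, 6), h) = Add(12, h))
Add(Mul(Function('A')(18, -18), 417), Function('E')(-16)) = Add(Mul(Add(12, 18), 417), -17) = Add(Mul(30, 417), -17) = Add(12510, -17) = 12493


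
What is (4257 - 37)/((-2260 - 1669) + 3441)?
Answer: -1055/122 ≈ -8.6475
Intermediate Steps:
(4257 - 37)/((-2260 - 1669) + 3441) = 4220/(-3929 + 3441) = 4220/(-488) = 4220*(-1/488) = -1055/122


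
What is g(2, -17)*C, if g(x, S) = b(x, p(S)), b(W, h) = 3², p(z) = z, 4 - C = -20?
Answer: 216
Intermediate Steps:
C = 24 (C = 4 - 1*(-20) = 4 + 20 = 24)
b(W, h) = 9
g(x, S) = 9
g(2, -17)*C = 9*24 = 216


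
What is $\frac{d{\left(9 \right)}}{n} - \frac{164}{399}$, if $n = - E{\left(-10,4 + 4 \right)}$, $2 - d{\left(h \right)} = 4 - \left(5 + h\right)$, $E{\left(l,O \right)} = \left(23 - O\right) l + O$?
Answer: $- \frac{9250}{28329} \approx -0.32652$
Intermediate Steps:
$E{\left(l,O \right)} = O + l \left(23 - O\right)$ ($E{\left(l,O \right)} = l \left(23 - O\right) + O = O + l \left(23 - O\right)$)
$d{\left(h \right)} = 3 + h$ ($d{\left(h \right)} = 2 - \left(4 - \left(5 + h\right)\right) = 2 - \left(-1 - h\right) = 2 + \left(1 + h\right) = 3 + h$)
$n = 142$ ($n = - (\left(4 + 4\right) + 23 \left(-10\right) - \left(4 + 4\right) \left(-10\right)) = - (8 - 230 - 8 \left(-10\right)) = - (8 - 230 + 80) = \left(-1\right) \left(-142\right) = 142$)
$\frac{d{\left(9 \right)}}{n} - \frac{164}{399} = \frac{3 + 9}{142} - \frac{164}{399} = 12 \cdot \frac{1}{142} - \frac{164}{399} = \frac{6}{71} - \frac{164}{399} = - \frac{9250}{28329}$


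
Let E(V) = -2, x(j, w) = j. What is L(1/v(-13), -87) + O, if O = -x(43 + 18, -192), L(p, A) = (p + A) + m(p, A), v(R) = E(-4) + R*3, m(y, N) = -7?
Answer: -6356/41 ≈ -155.02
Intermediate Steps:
v(R) = -2 + 3*R (v(R) = -2 + R*3 = -2 + 3*R)
L(p, A) = -7 + A + p (L(p, A) = (p + A) - 7 = (A + p) - 7 = -7 + A + p)
O = -61 (O = -(43 + 18) = -1*61 = -61)
L(1/v(-13), -87) + O = (-7 - 87 + 1/(-2 + 3*(-13))) - 61 = (-7 - 87 + 1/(-2 - 39)) - 61 = (-7 - 87 + 1/(-41)) - 61 = (-7 - 87 - 1/41) - 61 = -3855/41 - 61 = -6356/41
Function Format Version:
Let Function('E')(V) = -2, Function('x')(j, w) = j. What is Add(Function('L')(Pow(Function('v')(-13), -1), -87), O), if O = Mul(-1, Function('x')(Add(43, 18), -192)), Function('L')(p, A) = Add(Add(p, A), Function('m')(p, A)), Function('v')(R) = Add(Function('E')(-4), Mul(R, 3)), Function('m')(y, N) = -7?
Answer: Rational(-6356, 41) ≈ -155.02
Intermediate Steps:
Function('v')(R) = Add(-2, Mul(3, R)) (Function('v')(R) = Add(-2, Mul(R, 3)) = Add(-2, Mul(3, R)))
Function('L')(p, A) = Add(-7, A, p) (Function('L')(p, A) = Add(Add(p, A), -7) = Add(Add(A, p), -7) = Add(-7, A, p))
O = -61 (O = Mul(-1, Add(43, 18)) = Mul(-1, 61) = -61)
Add(Function('L')(Pow(Function('v')(-13), -1), -87), O) = Add(Add(-7, -87, Pow(Add(-2, Mul(3, -13)), -1)), -61) = Add(Add(-7, -87, Pow(Add(-2, -39), -1)), -61) = Add(Add(-7, -87, Pow(-41, -1)), -61) = Add(Add(-7, -87, Rational(-1, 41)), -61) = Add(Rational(-3855, 41), -61) = Rational(-6356, 41)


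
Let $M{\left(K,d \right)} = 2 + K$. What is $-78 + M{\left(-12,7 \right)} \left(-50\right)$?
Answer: $422$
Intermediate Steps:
$-78 + M{\left(-12,7 \right)} \left(-50\right) = -78 + \left(2 - 12\right) \left(-50\right) = -78 - -500 = -78 + 500 = 422$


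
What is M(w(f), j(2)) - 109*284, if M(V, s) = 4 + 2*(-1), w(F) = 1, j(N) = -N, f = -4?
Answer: -30954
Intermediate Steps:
M(V, s) = 2 (M(V, s) = 4 - 2 = 2)
M(w(f), j(2)) - 109*284 = 2 - 109*284 = 2 - 30956 = -30954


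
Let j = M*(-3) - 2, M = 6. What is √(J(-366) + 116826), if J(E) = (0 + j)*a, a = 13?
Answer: √116566 ≈ 341.42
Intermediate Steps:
j = -20 (j = 6*(-3) - 2 = -18 - 2 = -20)
J(E) = -260 (J(E) = (0 - 20)*13 = -20*13 = -260)
√(J(-366) + 116826) = √(-260 + 116826) = √116566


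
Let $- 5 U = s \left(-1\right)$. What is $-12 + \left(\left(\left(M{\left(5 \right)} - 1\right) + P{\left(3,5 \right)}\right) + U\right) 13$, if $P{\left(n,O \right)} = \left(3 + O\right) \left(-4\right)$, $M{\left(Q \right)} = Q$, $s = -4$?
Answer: $- \frac{1932}{5} \approx -386.4$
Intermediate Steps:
$P{\left(n,O \right)} = -12 - 4 O$
$U = - \frac{4}{5}$ ($U = - \frac{\left(-4\right) \left(-1\right)}{5} = \left(- \frac{1}{5}\right) 4 = - \frac{4}{5} \approx -0.8$)
$-12 + \left(\left(\left(M{\left(5 \right)} - 1\right) + P{\left(3,5 \right)}\right) + U\right) 13 = -12 + \left(\left(\left(5 - 1\right) - 32\right) - \frac{4}{5}\right) 13 = -12 + \left(\left(4 - 32\right) - \frac{4}{5}\right) 13 = -12 + \left(-28 - \frac{4}{5}\right) 13 = -12 - \frac{1872}{5} = - \frac{1932}{5}$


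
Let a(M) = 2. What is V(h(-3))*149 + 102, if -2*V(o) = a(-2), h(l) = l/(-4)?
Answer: -47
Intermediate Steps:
h(l) = -l/4 (h(l) = l*(-1/4) = -l/4)
V(o) = -1 (V(o) = -1/2*2 = -1)
V(h(-3))*149 + 102 = -1*149 + 102 = -149 + 102 = -47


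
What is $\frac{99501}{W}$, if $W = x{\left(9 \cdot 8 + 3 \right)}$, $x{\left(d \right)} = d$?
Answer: $\frac{33167}{25} \approx 1326.7$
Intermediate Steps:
$W = 75$ ($W = 9 \cdot 8 + 3 = 72 + 3 = 75$)
$\frac{99501}{W} = \frac{99501}{75} = 99501 \cdot \frac{1}{75} = \frac{33167}{25}$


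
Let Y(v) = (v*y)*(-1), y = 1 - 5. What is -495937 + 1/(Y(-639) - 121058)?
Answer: -61304756319/123614 ≈ -4.9594e+5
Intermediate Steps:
y = -4
Y(v) = 4*v (Y(v) = (v*(-4))*(-1) = -4*v*(-1) = 4*v)
-495937 + 1/(Y(-639) - 121058) = -495937 + 1/(4*(-639) - 121058) = -495937 + 1/(-2556 - 121058) = -495937 + 1/(-123614) = -495937 - 1/123614 = -61304756319/123614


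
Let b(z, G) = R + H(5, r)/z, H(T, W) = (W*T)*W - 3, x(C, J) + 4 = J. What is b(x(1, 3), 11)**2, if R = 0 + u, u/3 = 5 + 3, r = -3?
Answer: 324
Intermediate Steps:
x(C, J) = -4 + J
u = 24 (u = 3*(5 + 3) = 3*8 = 24)
H(T, W) = -3 + T*W**2 (H(T, W) = (T*W)*W - 3 = T*W**2 - 3 = -3 + T*W**2)
R = 24 (R = 0 + 24 = 24)
b(z, G) = 24 + 42/z (b(z, G) = 24 + (-3 + 5*(-3)**2)/z = 24 + (-3 + 5*9)/z = 24 + (-3 + 45)/z = 24 + 42/z)
b(x(1, 3), 11)**2 = (24 + 42/(-4 + 3))**2 = (24 + 42/(-1))**2 = (24 + 42*(-1))**2 = (24 - 42)**2 = (-18)**2 = 324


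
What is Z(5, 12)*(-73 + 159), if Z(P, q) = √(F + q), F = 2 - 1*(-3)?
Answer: 86*√17 ≈ 354.59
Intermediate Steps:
F = 5 (F = 2 + 3 = 5)
Z(P, q) = √(5 + q)
Z(5, 12)*(-73 + 159) = √(5 + 12)*(-73 + 159) = √17*86 = 86*√17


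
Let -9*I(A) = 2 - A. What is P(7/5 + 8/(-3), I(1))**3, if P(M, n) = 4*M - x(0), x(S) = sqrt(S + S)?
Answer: -438976/3375 ≈ -130.07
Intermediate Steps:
I(A) = -2/9 + A/9 (I(A) = -(2 - A)/9 = -2/9 + A/9)
x(S) = sqrt(2)*sqrt(S) (x(S) = sqrt(2*S) = sqrt(2)*sqrt(S))
P(M, n) = 4*M (P(M, n) = 4*M - sqrt(2)*sqrt(0) = 4*M - sqrt(2)*0 = 4*M - 1*0 = 4*M + 0 = 4*M)
P(7/5 + 8/(-3), I(1))**3 = (4*(7/5 + 8/(-3)))**3 = (4*(7*(1/5) + 8*(-1/3)))**3 = (4*(7/5 - 8/3))**3 = (4*(-19/15))**3 = (-76/15)**3 = -438976/3375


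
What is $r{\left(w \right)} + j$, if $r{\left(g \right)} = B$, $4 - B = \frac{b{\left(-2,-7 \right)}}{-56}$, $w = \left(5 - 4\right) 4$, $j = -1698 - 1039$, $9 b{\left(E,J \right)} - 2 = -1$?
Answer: $- \frac{1377431}{504} \approx -2733.0$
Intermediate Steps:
$b{\left(E,J \right)} = \frac{1}{9}$ ($b{\left(E,J \right)} = \frac{2}{9} + \frac{1}{9} \left(-1\right) = \frac{2}{9} - \frac{1}{9} = \frac{1}{9}$)
$j = -2737$
$w = 4$ ($w = 1 \cdot 4 = 4$)
$B = \frac{2017}{504}$ ($B = 4 - \frac{1}{9 \left(-56\right)} = 4 - \frac{1}{9} \left(- \frac{1}{56}\right) = 4 - - \frac{1}{504} = 4 + \frac{1}{504} = \frac{2017}{504} \approx 4.002$)
$r{\left(g \right)} = \frac{2017}{504}$
$r{\left(w \right)} + j = \frac{2017}{504} - 2737 = - \frac{1377431}{504}$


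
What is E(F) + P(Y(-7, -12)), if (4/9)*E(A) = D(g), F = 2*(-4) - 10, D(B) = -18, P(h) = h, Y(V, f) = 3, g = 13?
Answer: -75/2 ≈ -37.500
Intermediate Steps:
F = -18 (F = -8 - 10 = -18)
E(A) = -81/2 (E(A) = (9/4)*(-18) = -81/2)
E(F) + P(Y(-7, -12)) = -81/2 + 3 = -75/2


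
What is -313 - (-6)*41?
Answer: -67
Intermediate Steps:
-313 - (-6)*41 = -313 - 1*(-246) = -313 + 246 = -67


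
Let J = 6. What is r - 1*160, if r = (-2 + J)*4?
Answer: -144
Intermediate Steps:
r = 16 (r = (-2 + 6)*4 = 4*4 = 16)
r - 1*160 = 16 - 1*160 = 16 - 160 = -144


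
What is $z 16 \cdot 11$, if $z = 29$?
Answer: $5104$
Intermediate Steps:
$z 16 \cdot 11 = 29 \cdot 16 \cdot 11 = 464 \cdot 11 = 5104$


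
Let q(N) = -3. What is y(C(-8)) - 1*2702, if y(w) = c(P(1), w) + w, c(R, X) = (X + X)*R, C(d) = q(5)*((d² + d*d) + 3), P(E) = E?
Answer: -3881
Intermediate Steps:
C(d) = -9 - 6*d² (C(d) = -3*((d² + d*d) + 3) = -3*((d² + d²) + 3) = -3*(2*d² + 3) = -3*(3 + 2*d²) = -9 - 6*d²)
c(R, X) = 2*R*X (c(R, X) = (2*X)*R = 2*R*X)
y(w) = 3*w (y(w) = 2*1*w + w = 2*w + w = 3*w)
y(C(-8)) - 1*2702 = 3*(-9 - 6*(-8)²) - 1*2702 = 3*(-9 - 6*64) - 2702 = 3*(-9 - 384) - 2702 = 3*(-393) - 2702 = -1179 - 2702 = -3881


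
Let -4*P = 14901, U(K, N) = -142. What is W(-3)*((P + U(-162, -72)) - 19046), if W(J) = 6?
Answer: -274959/2 ≈ -1.3748e+5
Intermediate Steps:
P = -14901/4 (P = -¼*14901 = -14901/4 ≈ -3725.3)
W(-3)*((P + U(-162, -72)) - 19046) = 6*((-14901/4 - 142) - 19046) = 6*(-15469/4 - 19046) = 6*(-91653/4) = -274959/2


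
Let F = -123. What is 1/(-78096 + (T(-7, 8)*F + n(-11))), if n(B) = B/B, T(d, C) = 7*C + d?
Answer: -1/84122 ≈ -1.1887e-5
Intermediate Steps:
T(d, C) = d + 7*C
n(B) = 1
1/(-78096 + (T(-7, 8)*F + n(-11))) = 1/(-78096 + ((-7 + 7*8)*(-123) + 1)) = 1/(-78096 + ((-7 + 56)*(-123) + 1)) = 1/(-78096 + (49*(-123) + 1)) = 1/(-78096 + (-6027 + 1)) = 1/(-78096 - 6026) = 1/(-84122) = -1/84122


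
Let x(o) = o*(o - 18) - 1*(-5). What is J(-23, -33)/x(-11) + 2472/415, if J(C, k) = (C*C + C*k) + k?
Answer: 1321753/134460 ≈ 9.8301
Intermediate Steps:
J(C, k) = k + C**2 + C*k (J(C, k) = (C**2 + C*k) + k = k + C**2 + C*k)
x(o) = 5 + o*(-18 + o) (x(o) = o*(-18 + o) + 5 = 5 + o*(-18 + o))
J(-23, -33)/x(-11) + 2472/415 = (-33 + (-23)**2 - 23*(-33))/(5 + (-11)**2 - 18*(-11)) + 2472/415 = (-33 + 529 + 759)/(5 + 121 + 198) + 2472*(1/415) = 1255/324 + 2472/415 = 1321753/134460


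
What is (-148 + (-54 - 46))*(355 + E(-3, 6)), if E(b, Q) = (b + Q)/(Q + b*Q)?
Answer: -87978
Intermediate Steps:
E(b, Q) = (Q + b)/(Q + Q*b)
(-148 + (-54 - 46))*(355 + E(-3, 6)) = (-148 + (-54 - 46))*(355 + (6 - 3)/(6*(1 - 3))) = (-148 - 100)*(355 + (⅙)*3/(-2)) = -248*(355 + (⅙)*(-½)*3) = -248*(355 - ¼) = -248*1419/4 = -87978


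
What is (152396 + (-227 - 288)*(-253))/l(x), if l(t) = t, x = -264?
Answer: -282691/264 ≈ -1070.8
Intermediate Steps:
(152396 + (-227 - 288)*(-253))/l(x) = (152396 + (-227 - 288)*(-253))/(-264) = (152396 - 515*(-253))*(-1/264) = (152396 + 130295)*(-1/264) = 282691*(-1/264) = -282691/264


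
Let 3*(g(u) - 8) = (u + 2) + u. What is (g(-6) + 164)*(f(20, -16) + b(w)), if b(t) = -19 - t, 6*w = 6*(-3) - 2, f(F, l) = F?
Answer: 6578/9 ≈ 730.89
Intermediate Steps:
w = -10/3 (w = (6*(-3) - 2)/6 = (-18 - 2)/6 = (⅙)*(-20) = -10/3 ≈ -3.3333)
g(u) = 26/3 + 2*u/3 (g(u) = 8 + ((u + 2) + u)/3 = 8 + ((2 + u) + u)/3 = 8 + (2 + 2*u)/3 = 8 + (⅔ + 2*u/3) = 26/3 + 2*u/3)
(g(-6) + 164)*(f(20, -16) + b(w)) = ((26/3 + (⅔)*(-6)) + 164)*(20 + (-19 - 1*(-10/3))) = ((26/3 - 4) + 164)*(20 + (-19 + 10/3)) = (14/3 + 164)*(20 - 47/3) = (506/3)*(13/3) = 6578/9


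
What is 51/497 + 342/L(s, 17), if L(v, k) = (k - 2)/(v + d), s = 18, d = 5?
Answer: 1303389/2485 ≈ 524.50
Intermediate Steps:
L(v, k) = (-2 + k)/(5 + v) (L(v, k) = (k - 2)/(v + 5) = (-2 + k)/(5 + v))
51/497 + 342/L(s, 17) = 51/497 + 342/(((-2 + 17)/(5 + 18))) = 51*(1/497) + 342/((15/23)) = 51/497 + 342/(((1/23)*15)) = 51/497 + 342/(15/23) = 51/497 + 342*(23/15) = 51/497 + 2622/5 = 1303389/2485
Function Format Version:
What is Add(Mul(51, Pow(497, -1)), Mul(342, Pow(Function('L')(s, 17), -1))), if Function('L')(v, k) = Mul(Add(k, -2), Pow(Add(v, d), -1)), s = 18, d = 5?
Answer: Rational(1303389, 2485) ≈ 524.50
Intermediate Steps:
Function('L')(v, k) = Mul(Pow(Add(5, v), -1), Add(-2, k)) (Function('L')(v, k) = Mul(Add(k, -2), Pow(Add(v, 5), -1)) = Mul(Add(-2, k), Pow(Add(5, v), -1)) = Mul(Pow(Add(5, v), -1), Add(-2, k)))
Add(Mul(51, Pow(497, -1)), Mul(342, Pow(Function('L')(s, 17), -1))) = Add(Mul(51, Pow(497, -1)), Mul(342, Pow(Mul(Pow(Add(5, 18), -1), Add(-2, 17)), -1))) = Add(Mul(51, Rational(1, 497)), Mul(342, Pow(Mul(Pow(23, -1), 15), -1))) = Add(Rational(51, 497), Mul(342, Pow(Mul(Rational(1, 23), 15), -1))) = Add(Rational(51, 497), Mul(342, Pow(Rational(15, 23), -1))) = Add(Rational(51, 497), Mul(342, Rational(23, 15))) = Add(Rational(51, 497), Rational(2622, 5)) = Rational(1303389, 2485)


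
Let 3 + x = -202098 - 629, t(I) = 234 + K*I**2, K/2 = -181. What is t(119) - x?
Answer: -4923318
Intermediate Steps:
K = -362 (K = 2*(-181) = -362)
t(I) = 234 - 362*I**2
x = -202730 (x = -3 + (-202098 - 629) = -3 - 202727 = -202730)
t(119) - x = (234 - 362*119**2) - 1*(-202730) = (234 - 362*14161) + 202730 = (234 - 5126282) + 202730 = -5126048 + 202730 = -4923318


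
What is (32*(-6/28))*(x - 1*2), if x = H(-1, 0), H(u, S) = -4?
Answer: 288/7 ≈ 41.143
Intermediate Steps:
x = -4
(32*(-6/28))*(x - 1*2) = (32*(-6/28))*(-4 - 1*2) = (32*(-6*1/28))*(-4 - 2) = (32*(-3/14))*(-6) = -48/7*(-6) = 288/7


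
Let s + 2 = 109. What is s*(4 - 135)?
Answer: -14017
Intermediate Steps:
s = 107 (s = -2 + 109 = 107)
s*(4 - 135) = 107*(4 - 135) = 107*(-131) = -14017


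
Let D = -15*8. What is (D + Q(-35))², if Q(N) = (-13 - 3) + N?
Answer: 29241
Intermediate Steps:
Q(N) = -16 + N
D = -120
(D + Q(-35))² = (-120 + (-16 - 35))² = (-120 - 51)² = (-171)² = 29241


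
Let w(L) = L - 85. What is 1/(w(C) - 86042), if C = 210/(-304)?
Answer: -152/13091409 ≈ -1.1611e-5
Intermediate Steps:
C = -105/152 (C = 210*(-1/304) = -105/152 ≈ -0.69079)
w(L) = -85 + L
1/(w(C) - 86042) = 1/((-85 - 105/152) - 86042) = 1/(-13025/152 - 86042) = 1/(-13091409/152) = -152/13091409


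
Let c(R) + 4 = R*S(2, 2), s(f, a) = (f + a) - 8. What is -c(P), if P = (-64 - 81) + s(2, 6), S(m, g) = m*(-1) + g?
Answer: 4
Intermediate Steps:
S(m, g) = g - m (S(m, g) = -m + g = g - m)
s(f, a) = -8 + a + f (s(f, a) = (a + f) - 8 = -8 + a + f)
P = -145 (P = (-64 - 81) + (-8 + 6 + 2) = -145 + 0 = -145)
c(R) = -4 (c(R) = -4 + R*(2 - 1*2) = -4 + R*(2 - 2) = -4 + R*0 = -4 + 0 = -4)
-c(P) = -1*(-4) = 4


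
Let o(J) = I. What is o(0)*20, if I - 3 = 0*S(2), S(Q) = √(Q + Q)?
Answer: 60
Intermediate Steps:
S(Q) = √2*√Q (S(Q) = √(2*Q) = √2*√Q)
I = 3 (I = 3 + 0*(√2*√2) = 3 + 0*2 = 3 + 0 = 3)
o(J) = 3
o(0)*20 = 3*20 = 60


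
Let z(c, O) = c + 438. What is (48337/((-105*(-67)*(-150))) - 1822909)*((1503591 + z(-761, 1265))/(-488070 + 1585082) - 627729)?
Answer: 33116390306840548835894/28940547825 ≈ 1.1443e+12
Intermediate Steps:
z(c, O) = 438 + c
(48337/((-105*(-67)*(-150))) - 1822909)*((1503591 + z(-761, 1265))/(-488070 + 1585082) - 627729) = (48337/((-105*(-67)*(-150))) - 1822909)*((1503591 + (438 - 761))/(-488070 + 1585082) - 627729) = (48337/((7035*(-150))) - 1822909)*((1503591 - 323)/1097012 - 627729) = (48337/(-1055250) - 1822909)*(1503268*(1/1097012) - 627729) = (48337*(-1/1055250) - 1822909)*(375817/274253 - 627729) = (-48337/1055250 - 1822909)*(-172156185620/274253) = -1923624770587/1055250*(-172156185620/274253) = 33116390306840548835894/28940547825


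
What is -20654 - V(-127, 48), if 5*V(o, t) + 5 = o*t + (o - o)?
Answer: -97169/5 ≈ -19434.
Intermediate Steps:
V(o, t) = -1 + o*t/5 (V(o, t) = -1 + (o*t + (o - o))/5 = -1 + (o*t + 0)/5 = -1 + (o*t)/5 = -1 + o*t/5)
-20654 - V(-127, 48) = -20654 - (-1 + (⅕)*(-127)*48) = -20654 - (-1 - 6096/5) = -20654 - 1*(-6101/5) = -20654 + 6101/5 = -97169/5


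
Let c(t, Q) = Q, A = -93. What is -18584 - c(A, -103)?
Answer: -18481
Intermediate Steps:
-18584 - c(A, -103) = -18584 - 1*(-103) = -18584 + 103 = -18481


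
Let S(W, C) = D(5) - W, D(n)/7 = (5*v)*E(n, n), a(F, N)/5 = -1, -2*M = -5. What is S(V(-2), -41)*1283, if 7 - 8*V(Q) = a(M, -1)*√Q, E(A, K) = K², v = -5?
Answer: -44913981/8 - 6415*I*√2/8 ≈ -5.6142e+6 - 1134.0*I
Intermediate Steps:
M = 5/2 (M = -½*(-5) = 5/2 ≈ 2.5000)
a(F, N) = -5 (a(F, N) = 5*(-1) = -5)
D(n) = -175*n² (D(n) = 7*((5*(-5))*n²) = 7*(-25*n²) = -175*n²)
V(Q) = 7/8 + 5*√Q/8 (V(Q) = 7/8 - (-5)*√Q/8 = 7/8 + 5*√Q/8)
S(W, C) = -4375 - W (S(W, C) = -175*5² - W = -175*25 - W = -4375 - W)
S(V(-2), -41)*1283 = (-4375 - (7/8 + 5*√(-2)/8))*1283 = (-4375 - (7/8 + 5*(I*√2)/8))*1283 = (-4375 - (7/8 + 5*I*√2/8))*1283 = (-4375 + (-7/8 - 5*I*√2/8))*1283 = (-35007/8 - 5*I*√2/8)*1283 = -44913981/8 - 6415*I*√2/8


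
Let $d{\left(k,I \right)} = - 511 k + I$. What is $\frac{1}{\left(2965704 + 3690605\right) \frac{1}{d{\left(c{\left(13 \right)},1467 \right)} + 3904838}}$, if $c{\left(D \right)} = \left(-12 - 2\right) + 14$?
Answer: $\frac{3906305}{6656309} \approx 0.58686$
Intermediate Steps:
$c{\left(D \right)} = 0$ ($c{\left(D \right)} = -14 + 14 = 0$)
$d{\left(k,I \right)} = I - 511 k$
$\frac{1}{\left(2965704 + 3690605\right) \frac{1}{d{\left(c{\left(13 \right)},1467 \right)} + 3904838}} = \frac{1}{\left(2965704 + 3690605\right) \frac{1}{\left(1467 - 0\right) + 3904838}} = \frac{1}{6656309 \frac{1}{\left(1467 + 0\right) + 3904838}} = \frac{1}{6656309 \frac{1}{1467 + 3904838}} = \frac{1}{6656309 \cdot \frac{1}{3906305}} = \frac{1}{\frac{6656309}{3906305}} = \frac{3906305}{6656309}$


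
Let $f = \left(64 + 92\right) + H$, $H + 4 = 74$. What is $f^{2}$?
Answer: $51076$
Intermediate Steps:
$H = 70$ ($H = -4 + 74 = 70$)
$f = 226$ ($f = \left(64 + 92\right) + 70 = 156 + 70 = 226$)
$f^{2} = 226^{2} = 51076$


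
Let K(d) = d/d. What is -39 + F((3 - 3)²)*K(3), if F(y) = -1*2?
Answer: -41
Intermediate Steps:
K(d) = 1
F(y) = -2
-39 + F((3 - 3)²)*K(3) = -39 - 2*1 = -39 - 2 = -41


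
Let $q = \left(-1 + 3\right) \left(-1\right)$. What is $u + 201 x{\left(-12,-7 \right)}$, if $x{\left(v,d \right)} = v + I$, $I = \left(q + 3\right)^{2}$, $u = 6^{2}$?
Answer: $-2175$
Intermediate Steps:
$u = 36$
$q = -2$ ($q = 2 \left(-1\right) = -2$)
$I = 1$ ($I = \left(-2 + 3\right)^{2} = 1^{2} = 1$)
$x{\left(v,d \right)} = 1 + v$ ($x{\left(v,d \right)} = v + 1 = 1 + v$)
$u + 201 x{\left(-12,-7 \right)} = 36 + 201 \left(1 - 12\right) = 36 + 201 \left(-11\right) = 36 - 2211 = -2175$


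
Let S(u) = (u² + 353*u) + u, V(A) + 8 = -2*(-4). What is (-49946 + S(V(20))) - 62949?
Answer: -112895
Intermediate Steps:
V(A) = 0 (V(A) = -8 - 2*(-4) = -8 + 8 = 0)
S(u) = u² + 354*u
(-49946 + S(V(20))) - 62949 = (-49946 + 0*(354 + 0)) - 62949 = (-49946 + 0*354) - 62949 = (-49946 + 0) - 62949 = -49946 - 62949 = -112895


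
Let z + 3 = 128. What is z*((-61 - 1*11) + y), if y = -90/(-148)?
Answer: -660375/74 ≈ -8924.0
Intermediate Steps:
z = 125 (z = -3 + 128 = 125)
y = 45/74 (y = -90*(-1/148) = 45/74 ≈ 0.60811)
z*((-61 - 1*11) + y) = 125*((-61 - 1*11) + 45/74) = 125*((-61 - 11) + 45/74) = 125*(-72 + 45/74) = 125*(-5283/74) = -660375/74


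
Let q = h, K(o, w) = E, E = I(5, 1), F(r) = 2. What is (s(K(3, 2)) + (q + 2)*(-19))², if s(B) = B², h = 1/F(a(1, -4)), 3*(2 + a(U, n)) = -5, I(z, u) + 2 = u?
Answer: 8649/4 ≈ 2162.3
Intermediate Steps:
I(z, u) = -2 + u
a(U, n) = -11/3 (a(U, n) = -2 + (⅓)*(-5) = -2 - 5/3 = -11/3)
E = -1 (E = -2 + 1 = -1)
K(o, w) = -1
h = ½ (h = 1/2 = ½ ≈ 0.50000)
q = ½ ≈ 0.50000
(s(K(3, 2)) + (q + 2)*(-19))² = ((-1)² + (½ + 2)*(-19))² = (1 + (5/2)*(-19))² = (1 - 95/2)² = (-93/2)² = 8649/4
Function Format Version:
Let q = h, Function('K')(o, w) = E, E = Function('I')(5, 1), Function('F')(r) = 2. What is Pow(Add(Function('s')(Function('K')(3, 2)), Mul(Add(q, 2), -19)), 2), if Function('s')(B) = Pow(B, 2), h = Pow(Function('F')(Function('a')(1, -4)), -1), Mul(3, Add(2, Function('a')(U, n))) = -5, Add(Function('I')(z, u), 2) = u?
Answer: Rational(8649, 4) ≈ 2162.3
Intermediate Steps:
Function('I')(z, u) = Add(-2, u)
Function('a')(U, n) = Rational(-11, 3) (Function('a')(U, n) = Add(-2, Mul(Rational(1, 3), -5)) = Add(-2, Rational(-5, 3)) = Rational(-11, 3))
E = -1 (E = Add(-2, 1) = -1)
Function('K')(o, w) = -1
h = Rational(1, 2) (h = Pow(2, -1) = Rational(1, 2) ≈ 0.50000)
q = Rational(1, 2) ≈ 0.50000
Pow(Add(Function('s')(Function('K')(3, 2)), Mul(Add(q, 2), -19)), 2) = Pow(Add(Pow(-1, 2), Mul(Add(Rational(1, 2), 2), -19)), 2) = Pow(Add(1, Mul(Rational(5, 2), -19)), 2) = Pow(Add(1, Rational(-95, 2)), 2) = Pow(Rational(-93, 2), 2) = Rational(8649, 4)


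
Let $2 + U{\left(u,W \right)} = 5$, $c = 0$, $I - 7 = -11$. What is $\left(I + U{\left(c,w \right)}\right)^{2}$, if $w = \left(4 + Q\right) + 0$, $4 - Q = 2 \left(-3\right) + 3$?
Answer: $1$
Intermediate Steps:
$I = -4$ ($I = 7 - 11 = -4$)
$Q = 7$ ($Q = 4 - \left(2 \left(-3\right) + 3\right) = 4 - \left(-6 + 3\right) = 4 - -3 = 4 + 3 = 7$)
$w = 11$ ($w = \left(4 + 7\right) + 0 = 11 + 0 = 11$)
$U{\left(u,W \right)} = 3$ ($U{\left(u,W \right)} = -2 + 5 = 3$)
$\left(I + U{\left(c,w \right)}\right)^{2} = \left(-4 + 3\right)^{2} = \left(-1\right)^{2} = 1$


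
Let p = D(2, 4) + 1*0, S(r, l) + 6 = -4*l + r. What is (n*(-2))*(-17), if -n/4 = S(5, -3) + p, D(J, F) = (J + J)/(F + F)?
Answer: -1564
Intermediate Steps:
D(J, F) = J/F (D(J, F) = (2*J)/((2*F)) = (2*J)*(1/(2*F)) = J/F)
S(r, l) = -6 + r - 4*l (S(r, l) = -6 + (-4*l + r) = -6 + (r - 4*l) = -6 + r - 4*l)
p = 1/2 (p = 2/4 + 1*0 = 2*(1/4) + 0 = 1/2 + 0 = 1/2 ≈ 0.50000)
n = -46 (n = -4*((-6 + 5 - 4*(-3)) + 1/2) = -4*((-6 + 5 + 12) + 1/2) = -4*(11 + 1/2) = -4*23/2 = -46)
(n*(-2))*(-17) = -46*(-2)*(-17) = 92*(-17) = -1564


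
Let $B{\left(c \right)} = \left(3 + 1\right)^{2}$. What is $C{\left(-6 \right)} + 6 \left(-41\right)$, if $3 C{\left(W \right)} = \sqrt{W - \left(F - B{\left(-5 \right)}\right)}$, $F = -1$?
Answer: $-246 + \frac{\sqrt{11}}{3} \approx -244.89$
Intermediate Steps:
$B{\left(c \right)} = 16$ ($B{\left(c \right)} = 4^{2} = 16$)
$C{\left(W \right)} = \frac{\sqrt{17 + W}}{3}$ ($C{\left(W \right)} = \frac{\sqrt{W + \left(16 - -1\right)}}{3} = \frac{\sqrt{W + \left(16 + 1\right)}}{3} = \frac{\sqrt{W + 17}}{3} = \frac{\sqrt{17 + W}}{3}$)
$C{\left(-6 \right)} + 6 \left(-41\right) = \frac{\sqrt{17 - 6}}{3} + 6 \left(-41\right) = \frac{\sqrt{11}}{3} - 246 = -246 + \frac{\sqrt{11}}{3}$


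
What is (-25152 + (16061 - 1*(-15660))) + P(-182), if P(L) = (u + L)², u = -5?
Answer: 41538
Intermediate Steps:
P(L) = (-5 + L)²
(-25152 + (16061 - 1*(-15660))) + P(-182) = (-25152 + (16061 - 1*(-15660))) + (-5 - 182)² = (-25152 + (16061 + 15660)) + (-187)² = (-25152 + 31721) + 34969 = 6569 + 34969 = 41538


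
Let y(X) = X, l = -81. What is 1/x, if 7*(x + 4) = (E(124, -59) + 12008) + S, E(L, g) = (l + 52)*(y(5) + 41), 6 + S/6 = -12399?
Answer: -1/9112 ≈ -0.00010975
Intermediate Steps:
S = -74430 (S = -36 + 6*(-12399) = -36 - 74394 = -74430)
E(L, g) = -1334 (E(L, g) = (-81 + 52)*(5 + 41) = -29*46 = -1334)
x = -9112 (x = -4 + ((-1334 + 12008) - 74430)/7 = -4 + (10674 - 74430)/7 = -4 + (⅐)*(-63756) = -4 - 9108 = -9112)
1/x = 1/(-9112) = -1/9112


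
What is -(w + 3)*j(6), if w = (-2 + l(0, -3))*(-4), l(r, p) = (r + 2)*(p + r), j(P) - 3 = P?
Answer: -315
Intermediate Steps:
j(P) = 3 + P
l(r, p) = (2 + r)*(p + r)
w = 32 (w = (-2 + (0² + 2*(-3) + 2*0 - 3*0))*(-4) = (-2 + (0 - 6 + 0 + 0))*(-4) = (-2 - 6)*(-4) = -8*(-4) = 32)
-(w + 3)*j(6) = -(32 + 3)*(3 + 6) = -35*9 = -1*315 = -315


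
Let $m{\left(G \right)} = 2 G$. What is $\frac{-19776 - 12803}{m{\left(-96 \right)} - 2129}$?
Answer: $\frac{32579}{2321} \approx 14.037$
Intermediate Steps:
$\frac{-19776 - 12803}{m{\left(-96 \right)} - 2129} = \frac{-19776 - 12803}{2 \left(-96\right) - 2129} = - \frac{32579}{-192 - 2129} = - \frac{32579}{-2321} = \left(-32579\right) \left(- \frac{1}{2321}\right) = \frac{32579}{2321}$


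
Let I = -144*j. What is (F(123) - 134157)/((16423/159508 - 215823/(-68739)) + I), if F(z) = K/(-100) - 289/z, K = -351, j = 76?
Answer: 1507714551678622727/122958039158078175 ≈ 12.262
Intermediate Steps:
I = -10944 (I = -144*76 = -10944)
F(z) = 351/100 - 289/z (F(z) = -351/(-100) - 289/z = -351*(-1/100) - 289/z = 351/100 - 289/z)
(F(123) - 134157)/((16423/159508 - 215823/(-68739)) + I) = ((351/100 - 289/123) - 134157)/((16423/159508 - 215823/(-68739)) - 10944) = ((351/100 - 289*1/123) - 134157)/((16423*(1/159508) - 215823*(-1/68739)) - 10944) = ((351/100 - 289/123) - 134157)/((16423/159508 + 71941/22913) - 10944) = (14273/12300 - 134157)/(11851465227/3654806804 - 10944) = -1650116827/(12300*(-39986354197749/3654806804)) = -1650116827/12300*(-3654806804/39986354197749) = 1507714551678622727/122958039158078175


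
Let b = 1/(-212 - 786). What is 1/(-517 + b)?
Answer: -998/515967 ≈ -0.0019342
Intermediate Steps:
b = -1/998 (b = 1/(-998) = -1/998 ≈ -0.0010020)
1/(-517 + b) = 1/(-517 - 1/998) = 1/(-515967/998) = -998/515967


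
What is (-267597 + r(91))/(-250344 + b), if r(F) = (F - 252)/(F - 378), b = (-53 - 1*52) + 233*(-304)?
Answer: 10971454/13172521 ≈ 0.83290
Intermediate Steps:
b = -70937 (b = (-53 - 52) - 70832 = -105 - 70832 = -70937)
r(F) = (-252 + F)/(-378 + F)
(-267597 + r(91))/(-250344 + b) = (-267597 + (-252 + 91)/(-378 + 91))/(-250344 - 70937) = (-267597 - 161/(-287))/(-321281) = (-267597 - 1/287*(-161))*(-1/321281) = (-267597 + 23/41)*(-1/321281) = -10971454/41*(-1/321281) = 10971454/13172521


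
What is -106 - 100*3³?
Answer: -2806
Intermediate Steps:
-106 - 100*3³ = -106 - 100*27 = -106 - 2700 = -2806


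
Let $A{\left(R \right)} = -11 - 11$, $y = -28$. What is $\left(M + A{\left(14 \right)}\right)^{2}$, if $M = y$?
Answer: $2500$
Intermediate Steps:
$A{\left(R \right)} = -22$
$M = -28$
$\left(M + A{\left(14 \right)}\right)^{2} = \left(-28 - 22\right)^{2} = \left(-50\right)^{2} = 2500$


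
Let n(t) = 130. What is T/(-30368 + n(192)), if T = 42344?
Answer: -21172/15119 ≈ -1.4004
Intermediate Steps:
T/(-30368 + n(192)) = 42344/(-30368 + 130) = 42344/(-30238) = 42344*(-1/30238) = -21172/15119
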